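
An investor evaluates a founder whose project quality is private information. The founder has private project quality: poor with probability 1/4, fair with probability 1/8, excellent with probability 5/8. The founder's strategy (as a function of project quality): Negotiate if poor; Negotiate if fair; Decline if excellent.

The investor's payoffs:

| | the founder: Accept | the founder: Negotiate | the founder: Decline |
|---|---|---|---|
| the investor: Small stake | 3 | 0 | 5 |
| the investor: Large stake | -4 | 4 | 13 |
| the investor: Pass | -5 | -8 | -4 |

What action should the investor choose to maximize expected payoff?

Compute the investor's expected payoff for each action, taking the expectation over the founder's type.
E[Small stake] = 1/4·(0) + 1/8·(0) + 5/8·(5) = 25/8
E[Large stake] = 1/4·(4) + 1/8·(4) + 5/8·(13) = 77/8
E[Pass] = 1/4·(-8) + 1/8·(-8) + 5/8·(-4) = -11/2
Best response: Large stake (77/8 is the largest).

Large stake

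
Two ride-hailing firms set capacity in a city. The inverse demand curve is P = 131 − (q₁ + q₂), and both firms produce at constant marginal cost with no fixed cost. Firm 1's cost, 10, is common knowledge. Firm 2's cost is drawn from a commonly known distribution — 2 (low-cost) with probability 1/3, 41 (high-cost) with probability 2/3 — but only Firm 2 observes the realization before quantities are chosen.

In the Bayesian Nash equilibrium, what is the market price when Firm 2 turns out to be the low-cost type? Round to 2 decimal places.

Each type of Firm 2 best-responds to q₁; Firm 1 best-responds to the expected q₂ over Firm 2's types.
Firm 2 with cost c maximizes (131 − (q₁+q₂) − c)·q₂, giving q₂(c) = (131 − c − q₁)/2.
E[c₂] = 1/3·2 + 2/3·41 = 28
Firm 1's FOC against E[q₂] yields q₁ = (131 − 2·10 + E[c₂])/3 = (131 − 20 + 28)/3 = 46.3333.
q₂(low-cost) = 41.3333, so P = 131 − (46.3333 + 41.3333) = 43.3333.

43.33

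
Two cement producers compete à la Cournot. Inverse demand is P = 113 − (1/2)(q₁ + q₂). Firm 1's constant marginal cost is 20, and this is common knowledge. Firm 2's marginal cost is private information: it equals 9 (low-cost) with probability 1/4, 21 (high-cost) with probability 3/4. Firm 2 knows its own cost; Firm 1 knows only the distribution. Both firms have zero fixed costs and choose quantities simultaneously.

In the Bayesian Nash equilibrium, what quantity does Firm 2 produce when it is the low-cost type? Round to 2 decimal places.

Firm 2 with cost c maximizes (113 − (1/2)(q₁+q₂) − c)·q₂, giving q₂(c) = (113 − c − (1/2)q₁).
E[c₂] = 1/4·9 + 3/4·21 = 18
Firm 1's FOC against E[q₂] yields q₁ = (113 − 2·20 + E[c₂])/(3/2) = (113 − 40 + 18)/(3/2) = 60.6667.
q₂(low-cost) = (113 − 9 − (1/2)·60.6667) = 73.6667.

73.67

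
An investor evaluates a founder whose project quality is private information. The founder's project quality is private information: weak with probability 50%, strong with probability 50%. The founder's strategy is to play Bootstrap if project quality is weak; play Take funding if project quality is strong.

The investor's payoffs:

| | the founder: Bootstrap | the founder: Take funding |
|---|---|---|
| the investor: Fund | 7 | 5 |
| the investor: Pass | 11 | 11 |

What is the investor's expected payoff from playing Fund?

6

E[Fund] = 0.5·7 + 0.5·5 = 3.5 + 2.5 = 6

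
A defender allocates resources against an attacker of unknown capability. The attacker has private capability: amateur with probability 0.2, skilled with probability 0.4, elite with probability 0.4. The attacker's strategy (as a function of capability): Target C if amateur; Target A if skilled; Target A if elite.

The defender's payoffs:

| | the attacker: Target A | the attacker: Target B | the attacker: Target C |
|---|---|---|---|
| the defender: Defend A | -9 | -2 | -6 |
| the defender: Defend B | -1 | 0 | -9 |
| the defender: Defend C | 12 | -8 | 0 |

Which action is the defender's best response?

Defend C

Compute the defender's expected payoff for each action, taking the expectation over the attacker's type.
E[Defend A] = 0.2·(-6) + 0.4·(-9) + 0.4·(-9) = -8.4
E[Defend B] = 0.2·(-9) + 0.4·(-1) + 0.4·(-1) = -2.6
E[Defend C] = 0.2·(0) + 0.4·(12) + 0.4·(12) = 9.6
Best response: Defend C (9.6 is the largest).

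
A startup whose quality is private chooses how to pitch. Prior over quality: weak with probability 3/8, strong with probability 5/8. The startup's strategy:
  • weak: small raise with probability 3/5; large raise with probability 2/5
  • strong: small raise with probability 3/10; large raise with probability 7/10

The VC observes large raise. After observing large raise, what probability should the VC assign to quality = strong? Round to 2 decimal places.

0.74

Apply Bayes' rule using the sender's strategy as the likelihood.
P(large raise) = (3/8)·(2/5) + (5/8)·(7/10) = 47/80
P(strong | large raise) = ((5/8)·(7/10)) / (47/80) = (7/16) / (47/80) = 35/47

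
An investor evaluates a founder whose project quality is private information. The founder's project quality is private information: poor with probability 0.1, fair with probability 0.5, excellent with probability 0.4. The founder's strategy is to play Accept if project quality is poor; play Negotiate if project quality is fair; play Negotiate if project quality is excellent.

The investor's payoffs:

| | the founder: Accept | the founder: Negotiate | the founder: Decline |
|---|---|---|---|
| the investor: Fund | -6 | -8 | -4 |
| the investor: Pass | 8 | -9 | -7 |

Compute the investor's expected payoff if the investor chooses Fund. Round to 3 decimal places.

Take the expectation over the founder's project quality, weighting each type's action by its prior probability.
E[Fund] = 0.1·(-6) + 0.5·(-8) + 0.4·(-8) = (-0.6) + (-4) + (-3.2) = -7.8

-7.800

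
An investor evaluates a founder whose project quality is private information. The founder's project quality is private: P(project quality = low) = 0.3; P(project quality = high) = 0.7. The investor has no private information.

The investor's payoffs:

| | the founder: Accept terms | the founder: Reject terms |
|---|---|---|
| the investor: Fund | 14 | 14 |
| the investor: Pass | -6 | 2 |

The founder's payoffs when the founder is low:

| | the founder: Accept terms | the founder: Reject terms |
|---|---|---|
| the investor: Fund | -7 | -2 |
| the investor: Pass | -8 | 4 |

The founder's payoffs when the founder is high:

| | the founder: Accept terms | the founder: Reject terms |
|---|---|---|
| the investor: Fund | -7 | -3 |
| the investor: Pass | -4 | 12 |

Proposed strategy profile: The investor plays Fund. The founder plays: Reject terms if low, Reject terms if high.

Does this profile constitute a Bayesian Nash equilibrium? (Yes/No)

A profile is a BNE iff every type of every player is best-responding given beliefs about the other side.
The investor plays Fund: E[Fund] = 0.3·(14) + 0.7·(14) = 14; E[Pass] = 2. Best-responding. ✓
The founder (project quality low), facing Fund: Accept terms gives -7, Reject terms gives -2. Proposed Reject terms is best. ✓
The founder (project quality high), facing Fund: Accept terms gives -7, Reject terms gives -3. Proposed Reject terms is best. ✓

Yes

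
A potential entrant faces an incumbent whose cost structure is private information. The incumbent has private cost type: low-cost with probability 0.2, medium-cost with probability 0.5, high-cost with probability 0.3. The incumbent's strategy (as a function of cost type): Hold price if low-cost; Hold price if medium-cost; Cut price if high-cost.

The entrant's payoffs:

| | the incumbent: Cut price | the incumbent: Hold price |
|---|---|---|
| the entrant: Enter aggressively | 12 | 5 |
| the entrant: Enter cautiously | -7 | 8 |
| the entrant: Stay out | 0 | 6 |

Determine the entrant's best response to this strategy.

Enter aggressively

E[Enter aggressively] = 0.2·(5) + 0.5·(5) + 0.3·(12) = 7.1
E[Enter cautiously] = 0.2·(8) + 0.5·(8) + 0.3·(-7) = 3.5
E[Stay out] = 0.2·(6) + 0.5·(6) + 0.3·(0) = 4.2
Best response: Enter aggressively (7.1 is the largest).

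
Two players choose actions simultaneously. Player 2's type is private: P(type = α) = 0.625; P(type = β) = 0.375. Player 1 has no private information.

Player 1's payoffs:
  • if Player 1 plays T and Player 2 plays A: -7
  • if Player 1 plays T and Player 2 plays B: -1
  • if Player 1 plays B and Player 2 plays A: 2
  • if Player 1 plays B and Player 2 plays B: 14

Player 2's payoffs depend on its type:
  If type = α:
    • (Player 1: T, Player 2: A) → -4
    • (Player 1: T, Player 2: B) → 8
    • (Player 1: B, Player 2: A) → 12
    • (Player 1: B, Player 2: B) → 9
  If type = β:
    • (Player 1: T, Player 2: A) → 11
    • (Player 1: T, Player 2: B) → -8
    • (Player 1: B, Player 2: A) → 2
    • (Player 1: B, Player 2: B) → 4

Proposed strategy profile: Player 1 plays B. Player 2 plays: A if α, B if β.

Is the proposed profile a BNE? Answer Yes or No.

Yes

Player 1 plays B: E[B] = 0.625·(2) + 0.375·(14) = 6.5; E[T] = -4.75. Best-responding. ✓
Player 2 (type α), facing B: A gives 12, B gives 9. Proposed A is best. ✓
Player 2 (type β), facing B: A gives 2, B gives 4. Proposed B is best. ✓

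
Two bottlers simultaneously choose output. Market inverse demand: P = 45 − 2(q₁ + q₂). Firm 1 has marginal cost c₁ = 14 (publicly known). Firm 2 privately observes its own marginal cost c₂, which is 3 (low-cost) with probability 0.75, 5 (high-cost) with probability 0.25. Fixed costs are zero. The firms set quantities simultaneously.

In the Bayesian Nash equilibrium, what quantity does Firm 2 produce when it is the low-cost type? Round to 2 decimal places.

Type-c best response for Firm 2: q₂(c) = (45 − c)/4 − q₁/2.
Firm 1 maximizes expected profit; its first-order condition is 45 − 4q₁ − 2E[q₂] − 14 = 0.
Substituting E[q₂] and solving: E[c₂] = 3.5, so q₁ = (45 − 2·14 + 3.5)/6 = 3.41667.
q₂(low-cost) = (45 − 3 − 2·3.41667)/4 = 8.79167.

8.79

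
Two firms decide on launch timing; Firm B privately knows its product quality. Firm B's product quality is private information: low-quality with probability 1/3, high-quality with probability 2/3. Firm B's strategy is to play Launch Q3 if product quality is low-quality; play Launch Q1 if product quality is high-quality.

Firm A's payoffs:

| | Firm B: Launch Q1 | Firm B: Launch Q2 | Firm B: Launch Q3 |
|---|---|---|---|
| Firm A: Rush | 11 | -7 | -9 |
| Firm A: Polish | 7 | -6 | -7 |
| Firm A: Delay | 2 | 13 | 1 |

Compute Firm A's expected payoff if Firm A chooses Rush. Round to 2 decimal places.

E[Rush] = 1/3·(-9) + 2/3·11 = (-3) + 22/3 = 13/3

4.33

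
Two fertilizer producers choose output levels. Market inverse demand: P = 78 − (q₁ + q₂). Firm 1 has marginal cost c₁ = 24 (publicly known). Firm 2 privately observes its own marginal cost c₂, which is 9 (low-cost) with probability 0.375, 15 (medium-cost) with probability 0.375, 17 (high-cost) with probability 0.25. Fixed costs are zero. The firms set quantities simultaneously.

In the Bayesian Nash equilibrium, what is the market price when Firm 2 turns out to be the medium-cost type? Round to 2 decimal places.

39.29

Firm 2 with cost c maximizes (78 − (q₁+q₂) − c)·q₂, giving q₂(c) = (78 − c − q₁)/2.
E[c₂] = 0.375·9 + 0.375·15 + 0.25·17 = 13.25
Firm 1's FOC against E[q₂] yields q₁ = (78 − 2·24 + E[c₂])/3 = (78 − 48 + 13.25)/3 = 14.4167.
q₂(medium-cost) = 24.2917, so P = 78 − (14.4167 + 24.2917) = 39.2917.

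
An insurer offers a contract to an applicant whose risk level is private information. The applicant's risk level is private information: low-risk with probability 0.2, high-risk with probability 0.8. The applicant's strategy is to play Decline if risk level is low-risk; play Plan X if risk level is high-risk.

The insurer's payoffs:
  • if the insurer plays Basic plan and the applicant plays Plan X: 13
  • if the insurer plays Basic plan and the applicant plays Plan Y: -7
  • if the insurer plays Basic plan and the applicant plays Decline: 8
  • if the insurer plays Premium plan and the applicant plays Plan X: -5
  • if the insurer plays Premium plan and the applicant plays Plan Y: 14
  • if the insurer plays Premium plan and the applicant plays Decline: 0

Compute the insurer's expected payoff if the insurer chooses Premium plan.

E[Premium plan] = 0.2·0 + 0.8·(-5) = 0 + (-4) = -4

-4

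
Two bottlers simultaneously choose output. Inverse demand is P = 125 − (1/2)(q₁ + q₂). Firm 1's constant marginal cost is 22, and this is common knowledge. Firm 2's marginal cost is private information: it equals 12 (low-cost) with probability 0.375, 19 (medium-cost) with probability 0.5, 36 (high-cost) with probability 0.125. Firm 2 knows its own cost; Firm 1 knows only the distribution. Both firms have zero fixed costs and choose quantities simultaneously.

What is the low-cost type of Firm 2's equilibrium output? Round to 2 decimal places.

79.83

Type-c best response for Firm 2: q₂(c) = (125 − c) − q₁/2.
Firm 1 maximizes expected profit; its first-order condition is 125 − q₁ − (1/2)E[q₂] − 22 = 0.
Substituting E[q₂] and solving: E[c₂] = 18.5, so q₁ = (125 − 2·22 + 18.5)/(3/2) = 66.3333.
q₂(low-cost) = (125 − 12 − (1/2)·66.3333) = 79.8333.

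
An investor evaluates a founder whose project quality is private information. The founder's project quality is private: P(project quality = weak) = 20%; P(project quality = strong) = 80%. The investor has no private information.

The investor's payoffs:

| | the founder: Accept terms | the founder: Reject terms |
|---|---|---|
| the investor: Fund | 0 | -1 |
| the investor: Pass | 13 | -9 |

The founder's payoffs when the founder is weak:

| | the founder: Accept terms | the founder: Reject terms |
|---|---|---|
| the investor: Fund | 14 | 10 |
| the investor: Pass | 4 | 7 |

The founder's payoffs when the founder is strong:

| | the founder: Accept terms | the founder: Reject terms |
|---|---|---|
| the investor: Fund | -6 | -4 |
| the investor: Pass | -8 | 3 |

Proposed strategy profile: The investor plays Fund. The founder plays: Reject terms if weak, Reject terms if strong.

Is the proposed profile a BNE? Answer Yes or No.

No

A profile is a BNE iff every type of every player is best-responding given beliefs about the other side.
The investor plays Fund: E[Fund] = 0.2·(-1) + 0.8·(-1) = -1; E[Pass] = -9. Best-responding. ✓
The founder (project quality weak), facing Fund: Accept terms gives 14, Reject terms gives 10. Proposed Reject terms is not best — profitable deviation exists. ✗
The founder (project quality strong), facing Fund: Accept terms gives -6, Reject terms gives -4. Proposed Reject terms is best. ✓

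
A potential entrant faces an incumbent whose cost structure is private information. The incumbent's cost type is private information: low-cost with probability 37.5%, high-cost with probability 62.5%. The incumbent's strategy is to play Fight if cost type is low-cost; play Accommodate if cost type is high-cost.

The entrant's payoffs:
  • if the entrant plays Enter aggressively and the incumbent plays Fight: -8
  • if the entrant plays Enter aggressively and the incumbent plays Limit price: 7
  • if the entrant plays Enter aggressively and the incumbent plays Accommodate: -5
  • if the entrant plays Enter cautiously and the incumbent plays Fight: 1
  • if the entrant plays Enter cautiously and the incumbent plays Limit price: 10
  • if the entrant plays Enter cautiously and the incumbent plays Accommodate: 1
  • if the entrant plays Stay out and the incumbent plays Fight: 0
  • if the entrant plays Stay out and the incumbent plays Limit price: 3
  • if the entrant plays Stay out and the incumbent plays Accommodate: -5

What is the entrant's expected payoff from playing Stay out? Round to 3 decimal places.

E[Stay out] = 0.375·0 + 0.625·(-5) = 0 + (-3.125) = -3.125

-3.125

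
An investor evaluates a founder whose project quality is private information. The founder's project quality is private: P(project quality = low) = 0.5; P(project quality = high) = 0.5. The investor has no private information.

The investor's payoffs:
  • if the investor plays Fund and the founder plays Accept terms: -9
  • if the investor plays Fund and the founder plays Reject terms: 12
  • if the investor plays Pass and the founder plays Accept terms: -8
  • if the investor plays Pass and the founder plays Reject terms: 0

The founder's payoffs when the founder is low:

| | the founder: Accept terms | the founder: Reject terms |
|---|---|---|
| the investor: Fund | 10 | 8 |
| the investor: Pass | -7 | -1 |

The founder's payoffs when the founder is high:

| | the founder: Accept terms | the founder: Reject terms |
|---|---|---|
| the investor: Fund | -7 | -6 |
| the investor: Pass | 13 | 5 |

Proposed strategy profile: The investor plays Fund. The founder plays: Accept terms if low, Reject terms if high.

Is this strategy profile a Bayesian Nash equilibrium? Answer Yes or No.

The investor plays Fund: E[Fund] = 0.5·(-9) + 0.5·(12) = 1.5; E[Pass] = -4. Best-responding. ✓
The founder (project quality low), facing Fund: Accept terms gives 10, Reject terms gives 8. Proposed Accept terms is best. ✓
The founder (project quality high), facing Fund: Accept terms gives -7, Reject terms gives -6. Proposed Reject terms is best. ✓

Yes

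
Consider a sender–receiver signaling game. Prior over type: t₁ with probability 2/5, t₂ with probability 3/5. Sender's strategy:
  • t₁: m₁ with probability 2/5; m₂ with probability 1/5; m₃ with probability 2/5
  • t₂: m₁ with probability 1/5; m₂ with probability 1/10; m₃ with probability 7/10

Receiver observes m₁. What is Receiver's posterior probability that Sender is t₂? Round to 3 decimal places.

0.429

Apply Bayes' rule using the sender's strategy as the likelihood.
P(m₁) = (2/5)·(2/5) + (3/5)·(1/5) = 7/25
P(t₂ | m₁) = ((3/5)·(1/5)) / (7/25) = (3/25) / (7/25) = 3/7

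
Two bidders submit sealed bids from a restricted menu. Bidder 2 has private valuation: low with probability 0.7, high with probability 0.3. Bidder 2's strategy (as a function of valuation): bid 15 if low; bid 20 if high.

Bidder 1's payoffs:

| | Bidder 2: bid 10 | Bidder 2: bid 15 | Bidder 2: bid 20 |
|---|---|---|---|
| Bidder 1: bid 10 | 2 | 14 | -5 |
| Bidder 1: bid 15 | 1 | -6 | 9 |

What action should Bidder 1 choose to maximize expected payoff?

E[bid 10] = 0.7·(14) + 0.3·(-5) = 8.3
E[bid 15] = 0.7·(-6) + 0.3·(9) = -1.5
Best response: bid 10 (8.3 is the largest).

bid 10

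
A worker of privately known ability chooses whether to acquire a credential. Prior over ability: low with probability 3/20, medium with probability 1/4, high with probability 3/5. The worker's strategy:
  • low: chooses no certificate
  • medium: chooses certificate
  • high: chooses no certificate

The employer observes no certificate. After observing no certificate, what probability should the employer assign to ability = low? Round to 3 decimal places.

P(no certificate) = (3/20)·1 + (1/4)·0 + (3/5)·1 = 3/4
P(low | no certificate) = ((3/20)·1) / (3/4) = (3/20) / (3/4) = 1/5

0.200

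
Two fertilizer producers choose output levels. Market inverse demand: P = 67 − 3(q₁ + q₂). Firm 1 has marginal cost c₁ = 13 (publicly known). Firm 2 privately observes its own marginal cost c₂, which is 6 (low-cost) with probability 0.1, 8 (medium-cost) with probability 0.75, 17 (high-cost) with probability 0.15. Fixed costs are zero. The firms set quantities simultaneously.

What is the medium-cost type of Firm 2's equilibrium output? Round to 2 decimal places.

Firm 2 with cost c maximizes (67 − 3(q₁+q₂) − c)·q₂, giving q₂(c) = (67 − c − 3q₁)/6.
E[c₂] = 0.1·6 + 0.75·8 + 0.15·17 = 9.15
Firm 1's FOC against E[q₂] yields q₁ = (67 − 2·13 + E[c₂])/9 = (67 − 26 + 9.15)/9 = 5.57222.
q₂(medium-cost) = (67 − 8 − 3·5.57222)/6 = 7.04722.

7.05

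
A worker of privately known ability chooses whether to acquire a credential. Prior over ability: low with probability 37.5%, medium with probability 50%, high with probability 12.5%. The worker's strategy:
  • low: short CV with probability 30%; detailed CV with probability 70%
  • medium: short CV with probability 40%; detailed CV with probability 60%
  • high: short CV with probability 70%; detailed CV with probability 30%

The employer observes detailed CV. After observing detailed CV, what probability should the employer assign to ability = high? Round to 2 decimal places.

P(detailed CV) = 0.375·0.7 + 0.5·0.6 + 0.125·0.3 = 0.6
P(high | detailed CV) = (0.125·0.3) / 0.6 = 0.0375 / 0.6 = 0.0625

0.06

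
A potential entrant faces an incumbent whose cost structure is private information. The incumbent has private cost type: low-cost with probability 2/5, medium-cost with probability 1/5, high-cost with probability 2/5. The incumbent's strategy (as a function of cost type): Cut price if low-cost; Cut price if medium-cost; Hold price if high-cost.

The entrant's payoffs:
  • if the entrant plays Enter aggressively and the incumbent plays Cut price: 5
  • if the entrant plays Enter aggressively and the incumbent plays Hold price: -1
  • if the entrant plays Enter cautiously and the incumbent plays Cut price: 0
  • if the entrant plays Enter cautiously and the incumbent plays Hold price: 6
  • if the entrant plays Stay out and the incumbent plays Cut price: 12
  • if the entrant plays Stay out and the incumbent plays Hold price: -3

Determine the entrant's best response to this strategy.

E[Enter aggressively] = 2/5·(5) + 1/5·(5) + 2/5·(-1) = 13/5
E[Enter cautiously] = 2/5·(0) + 1/5·(0) + 2/5·(6) = 12/5
E[Stay out] = 2/5·(12) + 1/5·(12) + 2/5·(-3) = 6
Best response: Stay out (6 is the largest).

Stay out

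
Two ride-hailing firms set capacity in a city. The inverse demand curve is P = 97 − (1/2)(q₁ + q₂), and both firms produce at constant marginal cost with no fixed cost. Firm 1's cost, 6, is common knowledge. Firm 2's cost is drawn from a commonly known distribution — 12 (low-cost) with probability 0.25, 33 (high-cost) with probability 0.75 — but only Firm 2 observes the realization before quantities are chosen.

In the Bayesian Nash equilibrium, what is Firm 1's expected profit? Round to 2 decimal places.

Each type of Firm 2 best-responds to q₁; Firm 1 best-responds to the expected q₂ over Firm 2's types.
Firm 2 with cost c maximizes (97 − (1/2)(q₁+q₂) − c)·q₂, giving q₂(c) = (97 − c − (1/2)q₁).
E[c₂] = 0.25·12 + 0.75·33 = 27.75
Firm 1's FOC against E[q₂] yields q₁ = (97 − 2·6 + E[c₂])/(3/2) = (97 − 12 + 27.75)/(3/2) = 75.1667.
E[P] = 97 − (1/2)·(q₁ + E[q₂]) = 43.5833; Firm 1's expected profit = (E[P] − 6)·q₁ = (43.5833 − 6)·75.1667 = 2825.01.

2825.01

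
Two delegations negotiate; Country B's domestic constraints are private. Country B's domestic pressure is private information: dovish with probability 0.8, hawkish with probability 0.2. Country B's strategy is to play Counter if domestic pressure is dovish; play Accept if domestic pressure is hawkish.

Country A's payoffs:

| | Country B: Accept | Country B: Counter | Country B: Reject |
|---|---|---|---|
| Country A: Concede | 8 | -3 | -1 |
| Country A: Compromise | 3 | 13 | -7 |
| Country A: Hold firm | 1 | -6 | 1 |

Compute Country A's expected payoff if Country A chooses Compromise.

E[Compromise] = 0.8·13 + 0.2·3 = 10.4 + 0.6 = 11

11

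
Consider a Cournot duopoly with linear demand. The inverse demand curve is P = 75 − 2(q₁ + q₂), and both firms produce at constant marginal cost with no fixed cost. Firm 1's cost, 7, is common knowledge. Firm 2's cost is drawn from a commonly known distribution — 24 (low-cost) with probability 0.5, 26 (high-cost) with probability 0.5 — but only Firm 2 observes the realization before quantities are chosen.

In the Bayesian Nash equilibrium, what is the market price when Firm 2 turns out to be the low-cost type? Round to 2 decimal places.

35.17

Type-c best response for Firm 2: q₂(c) = (75 − c)/4 − q₁/2.
Firm 1 maximizes expected profit; its first-order condition is 75 − 4q₁ − 2E[q₂] − 7 = 0.
Substituting E[q₂] and solving: E[c₂] = 25, so q₁ = (75 − 2·7 + 25)/6 = 14.3333.
q₂(low-cost) = 5.58333, so P = 75 − 2·(14.3333 + 5.58333) = 35.1667.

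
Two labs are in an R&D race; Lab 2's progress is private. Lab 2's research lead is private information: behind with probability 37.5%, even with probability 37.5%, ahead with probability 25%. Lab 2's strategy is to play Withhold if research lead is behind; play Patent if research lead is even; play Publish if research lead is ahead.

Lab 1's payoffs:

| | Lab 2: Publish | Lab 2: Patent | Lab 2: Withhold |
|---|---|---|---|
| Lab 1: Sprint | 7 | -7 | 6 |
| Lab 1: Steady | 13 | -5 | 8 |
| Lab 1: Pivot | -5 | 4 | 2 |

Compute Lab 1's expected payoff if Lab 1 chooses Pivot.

1

Take the expectation over Lab 2's research lead, weighting each type's action by its prior probability.
E[Pivot] = 0.375·2 + 0.375·4 + 0.25·(-5) = 0.75 + 1.5 + (-1.25) = 1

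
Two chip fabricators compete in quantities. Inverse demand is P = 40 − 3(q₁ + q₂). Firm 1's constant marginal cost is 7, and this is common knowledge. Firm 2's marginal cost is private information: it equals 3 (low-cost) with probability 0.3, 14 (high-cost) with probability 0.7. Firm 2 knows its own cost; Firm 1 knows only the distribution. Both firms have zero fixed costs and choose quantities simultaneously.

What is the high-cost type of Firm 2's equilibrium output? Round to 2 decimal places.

Type-c best response for Firm 2: q₂(c) = (40 − c)/6 − q₁/2.
Firm 1 maximizes expected profit; its first-order condition is 40 − 6q₁ − 3E[q₂] − 7 = 0.
Substituting E[q₂] and solving: E[c₂] = 10.7, so q₁ = (40 − 2·7 + 10.7)/9 = 4.07778.
q₂(high-cost) = (40 − 14 − 3·4.07778)/6 = 2.29444.

2.29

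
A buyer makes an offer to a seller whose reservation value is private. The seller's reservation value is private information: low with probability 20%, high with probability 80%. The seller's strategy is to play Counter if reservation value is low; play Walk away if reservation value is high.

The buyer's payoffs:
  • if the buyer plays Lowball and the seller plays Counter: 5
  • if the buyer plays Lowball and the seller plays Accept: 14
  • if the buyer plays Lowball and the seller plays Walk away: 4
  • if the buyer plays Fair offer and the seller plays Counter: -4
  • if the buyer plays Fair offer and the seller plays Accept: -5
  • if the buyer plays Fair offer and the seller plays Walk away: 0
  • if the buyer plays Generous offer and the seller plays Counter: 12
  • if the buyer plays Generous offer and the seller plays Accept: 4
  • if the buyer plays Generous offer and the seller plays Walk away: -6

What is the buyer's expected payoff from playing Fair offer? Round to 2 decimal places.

E[Fair offer] = 0.2·(-4) + 0.8·0 = (-0.8) + 0 = -0.8

-0.80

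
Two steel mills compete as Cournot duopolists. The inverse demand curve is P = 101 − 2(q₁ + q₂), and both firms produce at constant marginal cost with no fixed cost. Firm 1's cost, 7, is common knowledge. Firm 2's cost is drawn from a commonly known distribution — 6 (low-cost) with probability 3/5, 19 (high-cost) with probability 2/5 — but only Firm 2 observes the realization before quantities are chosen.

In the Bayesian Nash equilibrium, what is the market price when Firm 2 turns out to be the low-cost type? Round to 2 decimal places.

37.13

Each type of Firm 2 best-responds to q₁; Firm 1 best-responds to the expected q₂ over Firm 2's types.
Firm 2 with cost c maximizes (101 − 2(q₁+q₂) − c)·q₂, giving q₂(c) = (101 − c − 2q₁)/4.
E[c₂] = 3/5·6 + 2/5·19 = 11.2
Firm 1's FOC against E[q₂] yields q₁ = (101 − 2·7 + E[c₂])/6 = (101 − 14 + 11.2)/6 = 16.3667.
q₂(low-cost) = 15.5667, so P = 101 − 2·(16.3667 + 15.5667) = 37.1333.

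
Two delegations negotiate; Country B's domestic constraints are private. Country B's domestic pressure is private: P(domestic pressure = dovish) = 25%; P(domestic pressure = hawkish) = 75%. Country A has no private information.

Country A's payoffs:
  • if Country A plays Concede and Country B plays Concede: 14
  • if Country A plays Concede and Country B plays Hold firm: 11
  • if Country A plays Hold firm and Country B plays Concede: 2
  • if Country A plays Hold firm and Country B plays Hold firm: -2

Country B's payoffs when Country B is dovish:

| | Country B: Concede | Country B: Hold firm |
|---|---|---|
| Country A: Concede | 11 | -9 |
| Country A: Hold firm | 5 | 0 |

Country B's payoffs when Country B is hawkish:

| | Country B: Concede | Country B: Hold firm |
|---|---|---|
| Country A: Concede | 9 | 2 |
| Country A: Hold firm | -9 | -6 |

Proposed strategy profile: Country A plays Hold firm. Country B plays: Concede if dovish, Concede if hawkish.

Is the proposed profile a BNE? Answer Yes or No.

No

Country A plays Hold firm: E[Hold firm] = 0.25·(2) + 0.75·(2) = 2; E[Concede] = 14. Not best-responding. ✗
Country B (domestic pressure dovish), facing Hold firm: Concede gives 5, Hold firm gives 0. Proposed Concede is best. ✓
Country B (domestic pressure hawkish), facing Hold firm: Concede gives -9, Hold firm gives -6. Proposed Concede is not best — profitable deviation exists. ✗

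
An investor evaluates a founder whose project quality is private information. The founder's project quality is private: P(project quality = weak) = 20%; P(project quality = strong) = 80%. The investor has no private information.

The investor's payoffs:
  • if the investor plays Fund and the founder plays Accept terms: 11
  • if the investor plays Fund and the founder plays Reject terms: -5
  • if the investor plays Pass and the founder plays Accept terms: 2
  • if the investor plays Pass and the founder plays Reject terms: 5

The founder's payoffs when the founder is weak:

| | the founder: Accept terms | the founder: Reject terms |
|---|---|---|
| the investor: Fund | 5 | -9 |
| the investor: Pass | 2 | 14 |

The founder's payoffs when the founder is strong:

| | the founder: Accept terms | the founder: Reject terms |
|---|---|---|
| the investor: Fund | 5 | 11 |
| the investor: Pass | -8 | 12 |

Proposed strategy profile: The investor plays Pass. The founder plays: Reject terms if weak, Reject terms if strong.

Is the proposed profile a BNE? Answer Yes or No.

Yes

The investor plays Pass: E[Pass] = 0.2·(5) + 0.8·(5) = 5; E[Fund] = -5. Best-responding. ✓
The founder (project quality weak), facing Pass: Accept terms gives 2, Reject terms gives 14. Proposed Reject terms is best. ✓
The founder (project quality strong), facing Pass: Accept terms gives -8, Reject terms gives 12. Proposed Reject terms is best. ✓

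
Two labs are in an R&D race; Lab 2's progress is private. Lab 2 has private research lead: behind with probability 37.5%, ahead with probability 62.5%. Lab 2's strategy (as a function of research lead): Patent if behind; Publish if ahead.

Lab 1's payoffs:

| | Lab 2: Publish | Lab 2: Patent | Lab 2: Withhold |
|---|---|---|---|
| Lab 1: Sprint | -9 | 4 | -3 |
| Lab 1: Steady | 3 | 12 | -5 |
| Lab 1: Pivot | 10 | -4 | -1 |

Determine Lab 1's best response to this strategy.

E[Sprint] = 0.375·(4) + 0.625·(-9) = -4.125
E[Steady] = 0.375·(12) + 0.625·(3) = 6.375
E[Pivot] = 0.375·(-4) + 0.625·(10) = 4.75
Best response: Steady (6.375 is the largest).

Steady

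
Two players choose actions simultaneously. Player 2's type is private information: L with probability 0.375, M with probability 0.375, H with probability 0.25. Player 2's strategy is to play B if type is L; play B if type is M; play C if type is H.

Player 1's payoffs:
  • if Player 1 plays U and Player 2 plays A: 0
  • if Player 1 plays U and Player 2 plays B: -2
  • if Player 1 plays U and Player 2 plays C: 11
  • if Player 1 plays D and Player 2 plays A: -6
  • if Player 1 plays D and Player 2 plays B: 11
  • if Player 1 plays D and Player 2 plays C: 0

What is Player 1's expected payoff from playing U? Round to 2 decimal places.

1.25

E[U] = 0.375·(-2) + 0.375·(-2) + 0.25·11 = (-0.75) + (-0.75) + 2.75 = 1.25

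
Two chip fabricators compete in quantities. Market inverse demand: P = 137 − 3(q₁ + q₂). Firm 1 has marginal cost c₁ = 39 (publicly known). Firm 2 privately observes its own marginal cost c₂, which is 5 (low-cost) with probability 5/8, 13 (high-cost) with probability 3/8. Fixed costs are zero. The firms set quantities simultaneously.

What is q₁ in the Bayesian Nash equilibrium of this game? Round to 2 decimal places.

Firm 2 with cost c maximizes (137 − 3(q₁+q₂) − c)·q₂, giving q₂(c) = (137 − c − 3q₁)/6.
E[c₂] = 5/8·5 + 3/8·13 = 8
Firm 1's FOC against E[q₂] yields q₁ = (137 − 2·39 + E[c₂])/9 = (137 − 78 + 8)/9 = 7.44444.

7.44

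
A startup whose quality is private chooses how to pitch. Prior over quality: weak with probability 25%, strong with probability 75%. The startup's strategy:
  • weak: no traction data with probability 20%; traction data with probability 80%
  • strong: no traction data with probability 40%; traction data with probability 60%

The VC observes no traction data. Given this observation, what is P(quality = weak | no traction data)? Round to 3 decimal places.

P(no traction data) = 0.25·0.2 + 0.75·0.4 = 0.35
P(weak | no traction data) = (0.25·0.2) / 0.35 = 0.05 / 0.35 = 0.142857

0.143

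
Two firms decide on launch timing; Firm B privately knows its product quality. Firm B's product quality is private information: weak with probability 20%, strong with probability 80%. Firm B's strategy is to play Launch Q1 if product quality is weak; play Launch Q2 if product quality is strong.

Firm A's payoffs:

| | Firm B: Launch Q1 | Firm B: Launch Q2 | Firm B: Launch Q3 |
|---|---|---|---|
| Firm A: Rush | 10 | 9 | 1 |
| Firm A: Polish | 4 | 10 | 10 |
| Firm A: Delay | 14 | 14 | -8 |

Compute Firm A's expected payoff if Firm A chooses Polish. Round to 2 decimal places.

Take the expectation over Firm B's product quality, weighting each type's action by its prior probability.
E[Polish] = 0.2·4 + 0.8·10 = 0.8 + 8 = 8.8

8.80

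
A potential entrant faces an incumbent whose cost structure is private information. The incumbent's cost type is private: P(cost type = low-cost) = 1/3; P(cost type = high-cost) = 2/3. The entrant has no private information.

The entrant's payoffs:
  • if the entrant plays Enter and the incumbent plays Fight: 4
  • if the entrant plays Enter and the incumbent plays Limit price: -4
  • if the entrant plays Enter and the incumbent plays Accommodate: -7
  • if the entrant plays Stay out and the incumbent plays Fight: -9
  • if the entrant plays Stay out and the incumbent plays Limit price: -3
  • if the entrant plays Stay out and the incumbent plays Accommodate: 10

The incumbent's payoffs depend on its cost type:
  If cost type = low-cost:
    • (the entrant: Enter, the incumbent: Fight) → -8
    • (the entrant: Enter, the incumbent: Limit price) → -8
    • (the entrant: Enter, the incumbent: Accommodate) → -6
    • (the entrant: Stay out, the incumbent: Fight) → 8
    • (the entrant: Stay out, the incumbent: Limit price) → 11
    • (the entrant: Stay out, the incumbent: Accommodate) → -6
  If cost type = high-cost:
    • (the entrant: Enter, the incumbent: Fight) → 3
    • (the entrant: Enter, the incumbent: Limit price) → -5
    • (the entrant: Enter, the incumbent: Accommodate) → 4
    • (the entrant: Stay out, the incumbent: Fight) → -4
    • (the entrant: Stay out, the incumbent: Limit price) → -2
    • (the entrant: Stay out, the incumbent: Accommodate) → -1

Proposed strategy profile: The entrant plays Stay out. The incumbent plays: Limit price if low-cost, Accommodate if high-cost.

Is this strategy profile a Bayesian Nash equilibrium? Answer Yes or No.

Yes

A profile is a BNE iff every type of every player is best-responding given beliefs about the other side.
The entrant plays Stay out: E[Stay out] = 1/3·(-3) + 2/3·(10) = 17/3; E[Enter] = -6. Best-responding. ✓
The incumbent (cost type low-cost), facing Stay out: Fight gives 8, Limit price gives 11, Accommodate gives -6. Proposed Limit price is best. ✓
The incumbent (cost type high-cost), facing Stay out: Fight gives -4, Limit price gives -2, Accommodate gives -1. Proposed Accommodate is best. ✓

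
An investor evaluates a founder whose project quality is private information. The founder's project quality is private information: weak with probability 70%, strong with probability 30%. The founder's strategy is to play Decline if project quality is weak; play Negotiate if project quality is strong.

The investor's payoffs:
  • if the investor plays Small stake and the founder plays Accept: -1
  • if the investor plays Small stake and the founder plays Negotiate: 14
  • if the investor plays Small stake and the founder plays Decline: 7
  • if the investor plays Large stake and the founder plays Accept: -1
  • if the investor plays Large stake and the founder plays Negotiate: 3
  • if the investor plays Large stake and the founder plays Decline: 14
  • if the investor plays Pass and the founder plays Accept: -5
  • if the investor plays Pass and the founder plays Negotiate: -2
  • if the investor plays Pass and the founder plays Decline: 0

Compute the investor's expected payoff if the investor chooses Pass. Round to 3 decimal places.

-0.600

E[Pass] = 0.7·0 + 0.3·(-2) = 0 + (-0.6) = -0.6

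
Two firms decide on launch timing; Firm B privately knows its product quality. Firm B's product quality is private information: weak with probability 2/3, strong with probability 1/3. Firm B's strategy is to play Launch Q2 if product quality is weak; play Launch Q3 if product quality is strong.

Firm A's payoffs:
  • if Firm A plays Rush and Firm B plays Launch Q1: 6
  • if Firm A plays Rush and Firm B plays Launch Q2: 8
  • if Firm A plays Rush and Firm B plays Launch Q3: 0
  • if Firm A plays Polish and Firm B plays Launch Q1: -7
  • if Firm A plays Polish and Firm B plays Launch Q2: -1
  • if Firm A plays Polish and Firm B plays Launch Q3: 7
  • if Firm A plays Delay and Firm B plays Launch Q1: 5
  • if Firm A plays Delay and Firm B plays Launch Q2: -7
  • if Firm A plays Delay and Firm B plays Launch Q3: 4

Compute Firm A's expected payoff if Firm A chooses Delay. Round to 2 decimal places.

-3.33

E[Delay] = 2/3·(-7) + 1/3·4 = (-14/3) + 4/3 = -10/3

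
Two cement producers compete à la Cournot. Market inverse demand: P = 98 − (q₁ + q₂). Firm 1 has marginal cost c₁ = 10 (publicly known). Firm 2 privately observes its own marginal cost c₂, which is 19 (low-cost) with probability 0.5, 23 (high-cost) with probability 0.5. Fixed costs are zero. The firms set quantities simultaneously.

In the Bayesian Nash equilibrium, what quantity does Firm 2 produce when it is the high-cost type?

Each type of Firm 2 best-responds to q₁; Firm 1 best-responds to the expected q₂ over Firm 2's types.
Firm 2 with cost c maximizes (98 − (q₁+q₂) − c)·q₂, giving q₂(c) = (98 − c − q₁)/2.
E[c₂] = 0.5·19 + 0.5·23 = 21
Firm 1's FOC against E[q₂] yields q₁ = (98 − 2·10 + E[c₂])/3 = (98 − 20 + 21)/3 = 33.
q₂(high-cost) = (98 − 23 − 33)/2 = 21.

21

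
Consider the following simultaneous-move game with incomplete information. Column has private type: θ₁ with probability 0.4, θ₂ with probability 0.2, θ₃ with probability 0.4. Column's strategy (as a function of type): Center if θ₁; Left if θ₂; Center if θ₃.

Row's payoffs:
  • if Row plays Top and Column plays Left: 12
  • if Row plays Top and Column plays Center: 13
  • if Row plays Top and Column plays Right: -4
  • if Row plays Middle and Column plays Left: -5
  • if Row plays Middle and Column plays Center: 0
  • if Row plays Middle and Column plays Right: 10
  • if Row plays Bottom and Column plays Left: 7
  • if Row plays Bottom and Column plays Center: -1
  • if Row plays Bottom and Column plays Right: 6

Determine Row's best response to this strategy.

Top

E[Top] = 0.4·(13) + 0.2·(12) + 0.4·(13) = 12.8
E[Middle] = 0.4·(0) + 0.2·(-5) + 0.4·(0) = -1
E[Bottom] = 0.4·(-1) + 0.2·(7) + 0.4·(-1) = 0.6
Best response: Top (12.8 is the largest).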